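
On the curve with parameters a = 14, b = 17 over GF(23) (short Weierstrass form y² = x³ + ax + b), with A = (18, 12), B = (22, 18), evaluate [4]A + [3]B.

First 4A:
Double-and-add on 4 = (100)₂. Start with A = (18, 12) for the leading 1-bit.
double: tangent at (18, 12): λ = (3·18² + 14)/(2·12) ≡ 20/1. 1⁻¹ ≡ 1 (mod 23), so λ ≡ 20·1 ≡ 20.
  x = λ² - 18 - 18 = 400 - 36 ≡ 19; y = λ·(18 - 19) - 12 ≡ 14. → (19, 14)
double: tangent at (19, 14): λ = (3·19² + 14)/(2·14) ≡ 16/5. 5⁻¹ ≡ 14 (mod 23) since 5·14 = 70 ≡ 1, so λ ≡ 16·14 ≡ 17.
  x = λ² - 19 - 19 = 289 - 38 ≡ 21; y = λ·(19 - 21) - 14 ≡ 21. → (21, 21)
4A = (21, 21).
Next 3B:
Repeated addition: build up to 3B.
2B: tangent at (22, 18): λ = (3·22² + 14)/(2·18) ≡ 17/13. 13⁻¹ ≡ 16 (mod 23) since 13·16 = 208 ≡ 1, so λ ≡ 17·16 ≡ 19.
  x = λ² - 22 - 22 = 361 - 44 ≡ 18; y = λ·(22 - 18) - 18 ≡ 12. → (18, 12)
3B: (18, 12) + (22, 18). λ = (18 - 12)/(22 - 18) ≡ 6/4 mod 23. 4⁻¹ ≡ 6 (mod 23) since 4·6 = 24 ≡ 1, so λ ≡ 13.
  x = λ² - 18 - 22 = 169 - 40 ≡ 14; y = λ·(18 - 14) - 12 ≡ 17. → (14, 17)
3B = (14, 17).
Finally 4A + 3B:
(21, 21) + (14, 17). λ = (17 - 21)/(14 - 21) ≡ 19/16 mod 23. 16⁻¹ ≡ 13 (mod 23) since 16·13 = 208 ≡ 1, so λ ≡ 17.
  x = λ² - 21 - 14 = 289 - 35 ≡ 1; y = λ·(21 - 1) - 21 ≡ 20. → (1, 20)

(1, 20)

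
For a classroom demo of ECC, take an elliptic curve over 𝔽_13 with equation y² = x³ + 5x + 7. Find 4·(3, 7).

O

Write P = (3, 7).
Repeated addition: build up to 4P.
2P: tangent at (3, 7): λ = (3·3² + 5)/(2·7) ≡ 6/1. 1⁻¹ ≡ 1 (mod 13), so λ ≡ 6·1 ≡ 6.
  x = λ² - 3 - 3 = 36 - 6 ≡ 4; y = λ·(3 - 4) - 7 ≡ 0. → (4, 0)
3P: (4, 0) + (3, 7). λ = (7 - 0)/(3 - 4) ≡ 7/12 mod 13. 12⁻¹ ≡ 12 (mod 13) since 12·12 = 144 ≡ 1, so λ ≡ 6.
  x = λ² - 4 - 3 = 36 - 7 ≡ 3; y = λ·(4 - 3) - 0 ≡ 6. → (3, 6)
4P: (3, 6) + (3, 7): same x and y₁ ≡ -y₂, so the sum is 𝒪.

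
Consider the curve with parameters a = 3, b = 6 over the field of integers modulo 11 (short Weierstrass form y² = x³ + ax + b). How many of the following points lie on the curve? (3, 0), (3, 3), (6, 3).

(3, 0): 0² ≡ 0, rhs ≡ 9 → off.
(3, 3): 3² ≡ 9, rhs ≡ 9 → on.
(6, 3): 3² ≡ 9, rhs ≡ 9 → on.

2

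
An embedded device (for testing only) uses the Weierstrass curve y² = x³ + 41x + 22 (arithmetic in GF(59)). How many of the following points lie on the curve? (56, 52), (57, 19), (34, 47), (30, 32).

1

(56, 52): 52² ≡ 49, rhs ≡ 49 → on.
(57, 19): 19² ≡ 7, rhs ≡ 50 → off.
(34, 47): 47² ≡ 26, rhs ≡ 10 → off.
(30, 32): 32² ≡ 21, rhs ≡ 50 → off.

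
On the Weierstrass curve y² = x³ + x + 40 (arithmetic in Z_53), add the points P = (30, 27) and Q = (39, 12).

(28, 5)

(30, 27) + (39, 12). λ = (12 - 27)/(39 - 30) ≡ 38/9 mod 53. 9⁻¹ ≡ 6 (mod 53) since 9·6 = 54 ≡ 1, so λ ≡ 16.
  x = λ² - 30 - 39 = 256 - 69 ≡ 28; y = λ·(30 - 28) - 27 ≡ 5. → (28, 5)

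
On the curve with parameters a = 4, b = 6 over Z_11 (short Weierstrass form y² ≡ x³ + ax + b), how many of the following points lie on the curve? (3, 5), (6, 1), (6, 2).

1

(3, 5): 5² ≡ 3, rhs ≡ 1 → off.
(6, 1): 1² ≡ 1, rhs ≡ 4 → off.
(6, 2): 2² ≡ 4, rhs ≡ 4 → on.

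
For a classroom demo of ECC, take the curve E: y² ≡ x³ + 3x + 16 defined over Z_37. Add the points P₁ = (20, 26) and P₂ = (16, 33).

(20, 26) + (16, 33). λ = (33 - 26)/(16 - 20) ≡ 7/33 mod 37. 33⁻¹ ≡ 9 (mod 37), so λ ≡ 26.
  x = λ² - 20 - 16 = 676 - 36 ≡ 11; y = λ·(20 - 11) - 26 ≡ 23. → (11, 23)

(11, 23)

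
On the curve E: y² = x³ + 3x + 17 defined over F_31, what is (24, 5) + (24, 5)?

(22, 25)

tangent at (24, 5): λ = (3·24² + 3)/(2·5) ≡ 26/10. 10⁻¹ ≡ 28 (mod 31), so λ ≡ 26·28 ≡ 15.
  x = λ² - 24 - 24 = 225 - 48 ≡ 22; y = λ·(24 - 22) - 5 ≡ 25. → (22, 25)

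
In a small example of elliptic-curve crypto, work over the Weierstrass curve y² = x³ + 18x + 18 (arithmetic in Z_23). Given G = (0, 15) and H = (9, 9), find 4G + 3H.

(2, 19)

First 4G:
Repeated addition: build up to 4G.
2G: tangent at (0, 15): λ = (3·0² + 18)/(2·15) ≡ 18/7. 7⁻¹ ≡ 10 (mod 23), so λ ≡ 18·10 ≡ 19.
  x = λ² - 0 - 0 = 361 - 0 ≡ 16; y = λ·(0 - 16) - 15 ≡ 3. → (16, 3)
3G: (16, 3) + (0, 15). λ = (15 - 3)/(0 - 16) ≡ 12/7 mod 23. 7⁻¹ ≡ 10 (mod 23), so λ ≡ 5.
  x = λ² - 16 - 0 = 25 - 16 ≡ 9; y = λ·(16 - 9) - 3 ≡ 9. → (9, 9)
4G: (9, 9) + (0, 15). λ = (15 - 9)/(0 - 9) ≡ 6/14 mod 23. 14⁻¹ ≡ 5 (mod 23), so λ ≡ 7.
  x = λ² - 9 - 0 = 49 - 9 ≡ 17; y = λ·(9 - 17) - 9 ≡ 4. → (17, 4)
4G = (17, 4).
Next 3H:
Repeated addition: build up to 3H.
2H: tangent at (9, 9): λ = (3·9² + 18)/(2·9) ≡ 8/18. 18⁻¹ ≡ 9 (mod 23) since 18·9 = 162 ≡ 1, so λ ≡ 8·9 ≡ 3.
  x = λ² - 9 - 9 = 9 - 18 ≡ 14; y = λ·(9 - 14) - 9 ≡ 22. → (14, 22)
3H: (14, 22) + (9, 9). λ = (9 - 22)/(9 - 14) ≡ 10/18 mod 23. 18⁻¹ ≡ 9 (mod 23) since 18·9 = 162 ≡ 1, so λ ≡ 21.
  x = λ² - 14 - 9 = 441 - 23 ≡ 4; y = λ·(14 - 4) - 22 ≡ 4. → (4, 4)
3H = (4, 4).
Finally 4G + 3H:
(17, 4) + (4, 4). λ = (4 - 4)/(4 - 17) ≡ 0/10 mod 23. 10⁻¹ ≡ 7 (mod 23) since 10·7 = 70 ≡ 1, so λ ≡ 0.
  x = λ² - 17 - 4 = 0 - 21 ≡ 2; y = λ·(17 - 2) - 4 ≡ 19. → (2, 19)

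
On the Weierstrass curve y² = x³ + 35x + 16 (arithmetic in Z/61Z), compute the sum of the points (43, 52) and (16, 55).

(60, 38)

(43, 52) + (16, 55). λ = (55 - 52)/(16 - 43) ≡ 3/34 mod 61. 34⁻¹ ≡ 9 (mod 61), so λ ≡ 27.
  x = λ² - 43 - 16 = 729 - 59 ≡ 60; y = λ·(43 - 60) - 52 ≡ 38. → (60, 38)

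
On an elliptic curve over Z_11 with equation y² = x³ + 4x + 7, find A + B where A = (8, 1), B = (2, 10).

(8, 1) + (2, 10). λ = (10 - 1)/(2 - 8) ≡ 9/5 mod 11. 5⁻¹ ≡ 9 (mod 11) since 5·9 = 45 ≡ 1, so λ ≡ 4.
  x = λ² - 8 - 2 = 16 - 10 ≡ 6; y = λ·(8 - 6) - 1 ≡ 7. → (6, 7)

(6, 7)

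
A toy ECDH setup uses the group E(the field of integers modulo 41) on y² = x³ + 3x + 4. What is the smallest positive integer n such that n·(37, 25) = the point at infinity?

2P: tangent at (37, 25): λ = (3·37² + 3)/(2·25) ≡ 10/9. 9⁻¹ ≡ 32 (mod 41), so λ ≡ 10·32 ≡ 33.
  x = λ² - 37 - 37 = 1089 - 74 ≡ 31; y = λ·(37 - 31) - 25 ≡ 9. → (31, 9)
3P: (31, 9) + (37, 25). λ = (25 - 9)/(37 - 31) ≡ 16/6 mod 41. 6⁻¹ ≡ 7 (mod 41) since 6·7 = 42 ≡ 1, so λ ≡ 30.
  x = λ² - 31 - 37 = 900 - 68 ≡ 12; y = λ·(31 - 12) - 9 ≡ 28. → (12, 28)
4P: (12, 28) + (37, 25). λ = (25 - 28)/(37 - 12) ≡ 38/25 mod 41. 25⁻¹ ≡ 23 (mod 41), so λ ≡ 13.
  x = λ² - 12 - 37 = 169 - 49 ≡ 38; y = λ·(12 - 38) - 28 ≡ 3. → (38, 3)
5P: (38, 3) + (37, 25). λ = (25 - 3)/(37 - 38) ≡ 22/40 mod 41. 40⁻¹ ≡ 40 (mod 41) since 40·40 = 1600 ≡ 1, so λ ≡ 19.
  x = λ² - 38 - 37 = 361 - 75 ≡ 40; y = λ·(38 - 40) - 3 ≡ 0. → (40, 0)
6P: (40, 0) + (37, 25). λ = (25 - 0)/(37 - 40) ≡ 25/38 mod 41. 38⁻¹ ≡ 27 (mod 41), so λ ≡ 19.
  x = λ² - 40 - 37 = 361 - 77 ≡ 38; y = λ·(40 - 38) - 0 ≡ 38. → (38, 38)
7P: (38, 38) + (37, 25). λ = (25 - 38)/(37 - 38) ≡ 28/40 mod 41. 40⁻¹ ≡ 40 (mod 41) since 40·40 = 1600 ≡ 1, so λ ≡ 13.
  x = λ² - 38 - 37 = 169 - 75 ≡ 12; y = λ·(38 - 12) - 38 ≡ 13. → (12, 13)
8P: (12, 13) + (37, 25). λ = (25 - 13)/(37 - 12) ≡ 12/25 mod 41. 25⁻¹ ≡ 23 (mod 41), so λ ≡ 30.
  x = λ² - 12 - 37 = 900 - 49 ≡ 31; y = λ·(12 - 31) - 13 ≡ 32. → (31, 32)
9P: (31, 32) + (37, 25). λ = (25 - 32)/(37 - 31) ≡ 34/6 mod 41. 6⁻¹ ≡ 7 (mod 41) since 6·7 = 42 ≡ 1, so λ ≡ 33.
  x = λ² - 31 - 37 = 1089 - 68 ≡ 37; y = λ·(31 - 37) - 32 ≡ 16. → (37, 16)
10P: (37, 16) + (37, 25): same x and y₁ ≡ -y₂, so the sum is the point at infinity.
10P = the point at infinity, so the order is 10.

10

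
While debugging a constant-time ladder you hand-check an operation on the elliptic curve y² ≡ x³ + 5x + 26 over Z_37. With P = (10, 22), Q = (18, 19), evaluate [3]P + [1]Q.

First 3P:
Repeated addition: build up to 3P.
2P: tangent at (10, 22): λ = (3·10² + 5)/(2·22) ≡ 9/7. 7⁻¹ ≡ 16 (mod 37) since 7·16 = 112 ≡ 1, so λ ≡ 9·16 ≡ 33.
  x = λ² - 10 - 10 = 1089 - 20 ≡ 33; y = λ·(10 - 33) - 22 ≡ 33. → (33, 33)
3P: (33, 33) + (10, 22). λ = (22 - 33)/(10 - 33) ≡ 26/14 mod 37. 14⁻¹ ≡ 8 (mod 37), so λ ≡ 23.
  x = λ² - 33 - 10 = 529 - 43 ≡ 5; y = λ·(33 - 5) - 33 ≡ 19. → (5, 19)
3P = (5, 19).
Finally 3P + Q:
(5, 19) + (18, 19). λ = (19 - 19)/(18 - 5) ≡ 0/13 mod 37. 13⁻¹ ≡ 20 (mod 37) since 13·20 = 260 ≡ 1, so λ ≡ 0.
  x = λ² - 5 - 18 = 0 - 23 ≡ 14; y = λ·(5 - 14) - 19 ≡ 18. → (14, 18)

(14, 18)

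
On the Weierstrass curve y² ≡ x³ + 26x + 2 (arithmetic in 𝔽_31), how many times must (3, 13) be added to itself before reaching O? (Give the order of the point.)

10

2P: tangent at (3, 13): λ = (3·3² + 26)/(2·13) ≡ 22/26. 26⁻¹ ≡ 6 (mod 31), so λ ≡ 22·6 ≡ 8.
  x = λ² - 3 - 3 = 64 - 6 ≡ 27; y = λ·(3 - 27) - 13 ≡ 12. → (27, 12)
3P: (27, 12) + (3, 13). λ = (13 - 12)/(3 - 27) ≡ 1/7 mod 31. 7⁻¹ ≡ 9 (mod 31) since 7·9 = 63 ≡ 1, so λ ≡ 9.
  x = λ² - 27 - 3 = 81 - 30 ≡ 20; y = λ·(27 - 20) - 12 ≡ 20. → (20, 20)
4P: (20, 20) + (3, 13). λ = (13 - 20)/(3 - 20) ≡ 24/14 mod 31. 14⁻¹ ≡ 20 (mod 31), so λ ≡ 15.
  x = λ² - 20 - 3 = 225 - 23 ≡ 16; y = λ·(20 - 16) - 20 ≡ 9. → (16, 9)
5P: (16, 9) + (3, 13). λ = (13 - 9)/(3 - 16) ≡ 4/18 mod 31. 18⁻¹ ≡ 19 (mod 31), so λ ≡ 14.
  x = λ² - 16 - 3 = 196 - 19 ≡ 22; y = λ·(16 - 22) - 9 ≡ 0. → (22, 0)
6P: (22, 0) + (3, 13). λ = (13 - 0)/(3 - 22) ≡ 13/12 mod 31. 12⁻¹ ≡ 13 (mod 31), so λ ≡ 14.
  x = λ² - 22 - 3 = 196 - 25 ≡ 16; y = λ·(22 - 16) - 0 ≡ 22. → (16, 22)
7P: (16, 22) + (3, 13). λ = (13 - 22)/(3 - 16) ≡ 22/18 mod 31. 18⁻¹ ≡ 19 (mod 31), so λ ≡ 15.
  x = λ² - 16 - 3 = 225 - 19 ≡ 20; y = λ·(16 - 20) - 22 ≡ 11. → (20, 11)
8P: (20, 11) + (3, 13). λ = (13 - 11)/(3 - 20) ≡ 2/14 mod 31. 14⁻¹ ≡ 20 (mod 31) since 14·20 = 280 ≡ 1, so λ ≡ 9.
  x = λ² - 20 - 3 = 81 - 23 ≡ 27; y = λ·(20 - 27) - 11 ≡ 19. → (27, 19)
9P: (27, 19) + (3, 13). λ = (13 - 19)/(3 - 27) ≡ 25/7 mod 31. 7⁻¹ ≡ 9 (mod 31) since 7·9 = 63 ≡ 1, so λ ≡ 8.
  x = λ² - 27 - 3 = 64 - 30 ≡ 3; y = λ·(27 - 3) - 19 ≡ 18. → (3, 18)
10P: (3, 18) + (3, 13): same x and y₁ ≡ -y₂, so the sum is O.
10P = O, so the order is 10.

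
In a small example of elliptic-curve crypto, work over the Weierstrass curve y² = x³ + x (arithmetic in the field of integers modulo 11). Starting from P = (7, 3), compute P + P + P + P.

Repeated addition: build up to 4P.
2P: tangent at (7, 3): λ = (3·7² + 1)/(2·3) ≡ 5/6. 6⁻¹ ≡ 2 (mod 11), so λ ≡ 5·2 ≡ 10.
  x = λ² - 7 - 7 = 100 - 14 ≡ 9; y = λ·(7 - 9) - 3 ≡ 10. → (9, 10)
3P: (9, 10) + (7, 3). λ = (3 - 10)/(7 - 9) ≡ 4/9 mod 11. 9⁻¹ ≡ 5 (mod 11), so λ ≡ 9.
  x = λ² - 9 - 7 = 81 - 16 ≡ 10; y = λ·(9 - 10) - 10 ≡ 3. → (10, 3)
4P: (10, 3) + (7, 3). λ = (3 - 3)/(7 - 10) ≡ 0/8 mod 11. 8⁻¹ ≡ 7 (mod 11), so λ ≡ 0.
  x = λ² - 10 - 7 = 0 - 17 ≡ 5; y = λ·(10 - 5) - 3 ≡ 8. → (5, 8)

(5, 8)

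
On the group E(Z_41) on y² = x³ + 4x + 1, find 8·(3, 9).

(20, 39)

Write G = (3, 9).
Repeated addition: build up to 8G.
2G: tangent at (3, 9): λ = (3·3² + 4)/(2·9) ≡ 31/18. 18⁻¹ ≡ 16 (mod 41) since 18·16 = 288 ≡ 1, so λ ≡ 31·16 ≡ 4.
  x = λ² - 3 - 3 = 16 - 6 ≡ 10; y = λ·(3 - 10) - 9 ≡ 4. → (10, 4)
3G: (10, 4) + (3, 9). λ = (9 - 4)/(3 - 10) ≡ 5/34 mod 41. 34⁻¹ ≡ 35 (mod 41), so λ ≡ 11.
  x = λ² - 10 - 3 = 121 - 13 ≡ 26; y = λ·(10 - 26) - 4 ≡ 25. → (26, 25)
4G: (26, 25) + (3, 9). λ = (9 - 25)/(3 - 26) ≡ 25/18 mod 41. 18⁻¹ ≡ 16 (mod 41) since 18·16 = 288 ≡ 1, so λ ≡ 31.
  x = λ² - 26 - 3 = 961 - 29 ≡ 30; y = λ·(26 - 30) - 25 ≡ 15. → (30, 15)
5G: (30, 15) + (3, 9). λ = (9 - 15)/(3 - 30) ≡ 35/14 mod 41. 14⁻¹ ≡ 3 (mod 41) since 14·3 = 42 ≡ 1, so λ ≡ 23.
  x = λ² - 30 - 3 = 529 - 33 ≡ 4; y = λ·(30 - 4) - 15 ≡ 9. → (4, 9)
6G: (4, 9) + (3, 9). λ = (9 - 9)/(3 - 4) ≡ 0/40 mod 41. 40⁻¹ ≡ 40 (mod 41) since 40·40 = 1600 ≡ 1, so λ ≡ 0.
  x = λ² - 4 - 3 = 0 - 7 ≡ 34; y = λ·(4 - 34) - 9 ≡ 32. → (34, 32)
7G: (34, 32) + (3, 9). λ = (9 - 32)/(3 - 34) ≡ 18/10 mod 41. 10⁻¹ ≡ 37 (mod 41), so λ ≡ 10.
  x = λ² - 34 - 3 = 100 - 37 ≡ 22; y = λ·(34 - 22) - 32 ≡ 6. → (22, 6)
8G: (22, 6) + (3, 9). λ = (9 - 6)/(3 - 22) ≡ 3/22 mod 41. 22⁻¹ ≡ 28 (mod 41), so λ ≡ 2.
  x = λ² - 22 - 3 = 4 - 25 ≡ 20; y = λ·(22 - 20) - 6 ≡ 39. → (20, 39)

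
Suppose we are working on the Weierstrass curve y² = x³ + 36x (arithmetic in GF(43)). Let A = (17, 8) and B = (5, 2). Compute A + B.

(17, 8) + (5, 2). λ = (2 - 8)/(5 - 17) ≡ 37/31 mod 43. 31⁻¹ ≡ 25 (mod 43), so λ ≡ 22.
  x = λ² - 17 - 5 = 484 - 22 ≡ 32; y = λ·(17 - 32) - 8 ≡ 6. → (32, 6)

(32, 6)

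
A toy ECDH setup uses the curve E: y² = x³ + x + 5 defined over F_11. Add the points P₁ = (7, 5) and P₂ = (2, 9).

(0, 7)

(7, 5) + (2, 9). λ = (9 - 5)/(2 - 7) ≡ 4/6 mod 11. 6⁻¹ ≡ 2 (mod 11), so λ ≡ 8.
  x = λ² - 7 - 2 = 64 - 9 ≡ 0; y = λ·(7 - 0) - 5 ≡ 7. → (0, 7)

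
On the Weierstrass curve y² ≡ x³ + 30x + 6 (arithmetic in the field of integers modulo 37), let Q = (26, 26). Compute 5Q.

(26, 26)

Repeated addition: build up to 5Q.
2Q: tangent at (26, 26): λ = (3·26² + 30)/(2·26) ≡ 23/15. 15⁻¹ ≡ 5 (mod 37), so λ ≡ 23·5 ≡ 4.
  x = λ² - 26 - 26 = 16 - 52 ≡ 1; y = λ·(26 - 1) - 26 ≡ 0. → (1, 0)
3Q: (1, 0) + (26, 26). λ = (26 - 0)/(26 - 1) ≡ 26/25 mod 37. 25⁻¹ ≡ 3 (mod 37) since 25·3 = 75 ≡ 1, so λ ≡ 4.
  x = λ² - 1 - 26 = 16 - 27 ≡ 26; y = λ·(1 - 26) - 0 ≡ 11. → (26, 11)
4Q: (26, 11) + (26, 26): same x and y₁ ≡ -y₂, so the sum is 𝒪.
5Q: 𝒪 + (26, 26) = (26, 26) (identity).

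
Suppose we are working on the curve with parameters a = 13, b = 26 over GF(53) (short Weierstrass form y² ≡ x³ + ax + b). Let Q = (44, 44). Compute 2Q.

tangent at (44, 44): λ = (3·44² + 13)/(2·44) ≡ 44/35. 35⁻¹ ≡ 50 (mod 53) since 35·50 = 1750 ≡ 1, so λ ≡ 44·50 ≡ 27.
  x = λ² - 44 - 44 = 729 - 88 ≡ 5; y = λ·(44 - 5) - 44 ≡ 2. → (5, 2)

(5, 2)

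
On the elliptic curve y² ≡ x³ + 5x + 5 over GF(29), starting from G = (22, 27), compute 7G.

Double-and-add on 7 = (111)₂. Start with G = (22, 27) for the leading 1-bit.
double: tangent at (22, 27): λ = (3·22² + 5)/(2·27) ≡ 7/25. 25⁻¹ ≡ 7 (mod 29), so λ ≡ 7·7 ≡ 20.
  x = λ² - 22 - 22 = 400 - 44 ≡ 8; y = λ·(22 - 8) - 27 ≡ 21. → (8, 21)
add G: (8, 21) + (22, 27). λ = (27 - 21)/(22 - 8) ≡ 6/14 mod 29. 14⁻¹ ≡ 27 (mod 29) since 14·27 = 378 ≡ 1, so λ ≡ 17.
  x = λ² - 8 - 22 = 289 - 30 ≡ 27; y = λ·(8 - 27) - 21 ≡ 4. → (27, 4)
double: tangent at (27, 4): λ = (3·27² + 5)/(2·4) ≡ 17/8. 8⁻¹ ≡ 11 (mod 29), so λ ≡ 17·11 ≡ 13.
  x = λ² - 27 - 27 = 169 - 54 ≡ 28; y = λ·(27 - 28) - 4 ≡ 12. → (28, 12)
add G: (28, 12) + (22, 27). λ = (27 - 12)/(22 - 28) ≡ 15/23 mod 29. 23⁻¹ ≡ 24 (mod 29), so λ ≡ 12.
  x = λ² - 28 - 22 = 144 - 50 ≡ 7; y = λ·(28 - 7) - 12 ≡ 8. → (7, 8)

(7, 8)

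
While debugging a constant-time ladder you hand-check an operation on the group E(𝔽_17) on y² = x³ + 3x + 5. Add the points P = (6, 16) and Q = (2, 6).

(11, 14)

(6, 16) + (2, 6). λ = (6 - 16)/(2 - 6) ≡ 7/13 mod 17. 13⁻¹ ≡ 4 (mod 17), so λ ≡ 11.
  x = λ² - 6 - 2 = 121 - 8 ≡ 11; y = λ·(6 - 11) - 16 ≡ 14. → (11, 14)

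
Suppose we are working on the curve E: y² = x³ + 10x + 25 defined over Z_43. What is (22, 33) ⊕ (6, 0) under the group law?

(8, 12)

(22, 33) + (6, 0). λ = (0 - 33)/(6 - 22) ≡ 10/27 mod 43. 27⁻¹ ≡ 8 (mod 43), so λ ≡ 37.
  x = λ² - 22 - 6 = 1369 - 28 ≡ 8; y = λ·(22 - 8) - 33 ≡ 12. → (8, 12)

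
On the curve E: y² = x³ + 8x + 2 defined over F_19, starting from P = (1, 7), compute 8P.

Repeated addition: build up to 8P.
2P: tangent at (1, 7): λ = (3·1² + 8)/(2·7) ≡ 11/14. 14⁻¹ ≡ 15 (mod 19), so λ ≡ 11·15 ≡ 13.
  x = λ² - 1 - 1 = 169 - 2 ≡ 15; y = λ·(1 - 15) - 7 ≡ 1. → (15, 1)
3P: (15, 1) + (1, 7). λ = (7 - 1)/(1 - 15) ≡ 6/5 mod 19. 5⁻¹ ≡ 4 (mod 19), so λ ≡ 5.
  x = λ² - 15 - 1 = 25 - 16 ≡ 9; y = λ·(15 - 9) - 1 ≡ 10. → (9, 10)
4P: (9, 10) + (1, 7). λ = (7 - 10)/(1 - 9) ≡ 16/11 mod 19. 11⁻¹ ≡ 7 (mod 19) since 11·7 = 77 ≡ 1, so λ ≡ 17.
  x = λ² - 9 - 1 = 289 - 10 ≡ 13; y = λ·(9 - 13) - 10 ≡ 17. → (13, 17)
5P: (13, 17) + (1, 7). λ = (7 - 17)/(1 - 13) ≡ 9/7 mod 19. 7⁻¹ ≡ 11 (mod 19), so λ ≡ 4.
  x = λ² - 13 - 1 = 16 - 14 ≡ 2; y = λ·(13 - 2) - 17 ≡ 8. → (2, 8)
6P: (2, 8) + (1, 7). λ = (7 - 8)/(1 - 2) ≡ 18/18 mod 19. 18⁻¹ ≡ 18 (mod 19), so λ ≡ 1.
  x = λ² - 2 - 1 = 1 - 3 ≡ 17; y = λ·(2 - 17) - 8 ≡ 15. → (17, 15)
7P: (17, 15) + (1, 7). λ = (7 - 15)/(1 - 17) ≡ 11/3 mod 19. 3⁻¹ ≡ 13 (mod 19) since 3·13 = 39 ≡ 1, so λ ≡ 10.
  x = λ² - 17 - 1 = 100 - 18 ≡ 6; y = λ·(17 - 6) - 15 ≡ 0. → (6, 0)
8P: (6, 0) + (1, 7). λ = (7 - 0)/(1 - 6) ≡ 7/14 mod 19. 14⁻¹ ≡ 15 (mod 19), so λ ≡ 10.
  x = λ² - 6 - 1 = 100 - 7 ≡ 17; y = λ·(6 - 17) - 0 ≡ 4. → (17, 4)

(17, 4)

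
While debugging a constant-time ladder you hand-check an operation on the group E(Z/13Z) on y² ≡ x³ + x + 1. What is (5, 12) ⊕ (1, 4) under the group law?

(5, 12) + (1, 4). λ = (4 - 12)/(1 - 5) ≡ 5/9 mod 13. 9⁻¹ ≡ 3 (mod 13), so λ ≡ 2.
  x = λ² - 5 - 1 = 4 - 6 ≡ 11; y = λ·(5 - 11) - 12 ≡ 2. → (11, 2)

(11, 2)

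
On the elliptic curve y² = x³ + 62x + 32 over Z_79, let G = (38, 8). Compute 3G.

Repeated addition: build up to 3G.
2G: tangent at (38, 8): λ = (3·38² + 62)/(2·8) ≡ 49/16. 16⁻¹ ≡ 5 (mod 79) since 16·5 = 80 ≡ 1, so λ ≡ 49·5 ≡ 8.
  x = λ² - 38 - 38 = 64 - 76 ≡ 67; y = λ·(38 - 67) - 8 ≡ 76. → (67, 76)
3G: (67, 76) + (38, 8). λ = (8 - 76)/(38 - 67) ≡ 11/50 mod 79. 50⁻¹ ≡ 49 (mod 79), so λ ≡ 65.
  x = λ² - 67 - 38 = 4225 - 105 ≡ 12; y = λ·(67 - 12) - 76 ≡ 23. → (12, 23)

(12, 23)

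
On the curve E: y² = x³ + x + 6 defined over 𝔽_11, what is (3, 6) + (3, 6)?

(8, 8)

tangent at (3, 6): λ = (3·3² + 1)/(2·6) ≡ 6/1. 1⁻¹ ≡ 1 (mod 11), so λ ≡ 6·1 ≡ 6.
  x = λ² - 3 - 3 = 36 - 6 ≡ 8; y = λ·(3 - 8) - 6 ≡ 8. → (8, 8)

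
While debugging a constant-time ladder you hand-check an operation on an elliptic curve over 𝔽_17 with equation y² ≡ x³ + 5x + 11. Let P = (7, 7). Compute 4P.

(3, 11)

Double-and-add on 4 = (100)₂. Start with P = (7, 7) for the leading 1-bit.
double: tangent at (7, 7): λ = (3·7² + 5)/(2·7) ≡ 16/14. 14⁻¹ ≡ 11 (mod 17) since 14·11 = 154 ≡ 1, so λ ≡ 16·11 ≡ 6.
  x = λ² - 7 - 7 = 36 - 14 ≡ 5; y = λ·(7 - 5) - 7 ≡ 5. → (5, 5)
double: tangent at (5, 5): λ = (3·5² + 5)/(2·5) ≡ 12/10. 10⁻¹ ≡ 12 (mod 17), so λ ≡ 12·12 ≡ 8.
  x = λ² - 5 - 5 = 64 - 10 ≡ 3; y = λ·(5 - 3) - 5 ≡ 11. → (3, 11)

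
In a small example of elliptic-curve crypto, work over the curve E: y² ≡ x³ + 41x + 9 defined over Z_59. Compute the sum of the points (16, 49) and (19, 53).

(52, 21)

(16, 49) + (19, 53). λ = (53 - 49)/(19 - 16) ≡ 4/3 mod 59. 3⁻¹ ≡ 20 (mod 59) since 3·20 = 60 ≡ 1, so λ ≡ 21.
  x = λ² - 16 - 19 = 441 - 35 ≡ 52; y = λ·(16 - 52) - 49 ≡ 21. → (52, 21)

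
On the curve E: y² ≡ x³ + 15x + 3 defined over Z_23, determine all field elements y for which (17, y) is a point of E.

x³ + 15x + 3 = 5171 ≡ 19 (mod 23).
19 is a non-residue mod 23; no y exists.

none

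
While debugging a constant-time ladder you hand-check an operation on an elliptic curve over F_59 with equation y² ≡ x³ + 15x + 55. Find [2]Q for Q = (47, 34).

(39, 29)

tangent at (47, 34): λ = (3·47² + 15)/(2·34) ≡ 34/9. 9⁻¹ ≡ 46 (mod 59), so λ ≡ 34·46 ≡ 30.
  x = λ² - 47 - 47 = 900 - 94 ≡ 39; y = λ·(47 - 39) - 34 ≡ 29. → (39, 29)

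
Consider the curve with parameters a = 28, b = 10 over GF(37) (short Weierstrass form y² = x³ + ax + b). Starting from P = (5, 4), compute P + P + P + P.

(14, 1)

Double-and-add on 4 = (100)₂. Start with P = (5, 4) for the leading 1-bit.
double: tangent at (5, 4): λ = (3·5² + 28)/(2·4) ≡ 29/8. 8⁻¹ ≡ 14 (mod 37), so λ ≡ 29·14 ≡ 36.
  x = λ² - 5 - 5 = 1296 - 10 ≡ 28; y = λ·(5 - 28) - 4 ≡ 19. → (28, 19)
double: tangent at (28, 19): λ = (3·28² + 28)/(2·19) ≡ 12/1. 1⁻¹ ≡ 1 (mod 37) since 1·1 = 1 ≡ 1, so λ ≡ 12·1 ≡ 12.
  x = λ² - 28 - 28 = 144 - 56 ≡ 14; y = λ·(28 - 14) - 19 ≡ 1. → (14, 1)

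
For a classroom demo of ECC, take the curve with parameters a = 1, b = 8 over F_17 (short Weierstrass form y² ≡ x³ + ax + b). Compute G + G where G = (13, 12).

tangent at (13, 12): λ = (3·13² + 1)/(2·12) ≡ 15/7. 7⁻¹ ≡ 5 (mod 17), so λ ≡ 15·5 ≡ 7.
  x = λ² - 13 - 13 = 49 - 26 ≡ 6; y = λ·(13 - 6) - 12 ≡ 3. → (6, 3)

(6, 3)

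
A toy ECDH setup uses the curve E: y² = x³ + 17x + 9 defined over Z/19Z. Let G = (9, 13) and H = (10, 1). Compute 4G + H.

(3, 12)

First 4G:
Double-and-add on 4 = (100)₂. Start with G = (9, 13) for the leading 1-bit.
double: tangent at (9, 13): λ = (3·9² + 17)/(2·13) ≡ 13/7. 7⁻¹ ≡ 11 (mod 19) since 7·11 = 77 ≡ 1, so λ ≡ 13·11 ≡ 10.
  x = λ² - 9 - 9 = 100 - 18 ≡ 6; y = λ·(9 - 6) - 13 ≡ 17. → (6, 17)
double: tangent at (6, 17): λ = (3·6² + 17)/(2·17) ≡ 11/15. 15⁻¹ ≡ 14 (mod 19) since 15·14 = 210 ≡ 1, so λ ≡ 11·14 ≡ 2.
  x = λ² - 6 - 6 = 4 - 12 ≡ 11; y = λ·(6 - 11) - 17 ≡ 11. → (11, 11)
4G = (11, 11).
Finally 4G + H:
(11, 11) + (10, 1). λ = (1 - 11)/(10 - 11) ≡ 9/18 mod 19. 18⁻¹ ≡ 18 (mod 19), so λ ≡ 10.
  x = λ² - 11 - 10 = 100 - 21 ≡ 3; y = λ·(11 - 3) - 11 ≡ 12. → (3, 12)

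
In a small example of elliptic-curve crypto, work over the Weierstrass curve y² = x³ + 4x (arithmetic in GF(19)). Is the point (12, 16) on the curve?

y² = 16² ≡ 9; x³ + 4x + 0 = 1776 ≡ 9 (mod 19). 9 = 9.

yes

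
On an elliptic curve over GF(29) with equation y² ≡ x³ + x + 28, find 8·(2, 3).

(4, 26)

Write P = (2, 3).
Repeated addition: build up to 8P.
2P: tangent at (2, 3): λ = (3·2² + 1)/(2·3) ≡ 13/6. 6⁻¹ ≡ 5 (mod 29) since 6·5 = 30 ≡ 1, so λ ≡ 13·5 ≡ 7.
  x = λ² - 2 - 2 = 49 - 4 ≡ 16; y = λ·(2 - 16) - 3 ≡ 15. → (16, 15)
3P: (16, 15) + (2, 3). λ = (3 - 15)/(2 - 16) ≡ 17/15 mod 29. 15⁻¹ ≡ 2 (mod 29) since 15·2 = 30 ≡ 1, so λ ≡ 5.
  x = λ² - 16 - 2 = 25 - 18 ≡ 7; y = λ·(16 - 7) - 15 ≡ 1. → (7, 1)
4P: (7, 1) + (2, 3). λ = (3 - 1)/(2 - 7) ≡ 2/24 mod 29. 24⁻¹ ≡ 23 (mod 29) since 24·23 = 552 ≡ 1, so λ ≡ 17.
  x = λ² - 7 - 2 = 289 - 9 ≡ 19; y = λ·(7 - 19) - 1 ≡ 27. → (19, 27)
5P: (19, 27) + (2, 3). λ = (3 - 27)/(2 - 19) ≡ 5/12 mod 29. 12⁻¹ ≡ 17 (mod 29), so λ ≡ 27.
  x = λ² - 19 - 2 = 729 - 21 ≡ 12; y = λ·(19 - 12) - 27 ≡ 17. → (12, 17)
6P: (12, 17) + (2, 3). λ = (3 - 17)/(2 - 12) ≡ 15/19 mod 29. 19⁻¹ ≡ 26 (mod 29), so λ ≡ 13.
  x = λ² - 12 - 2 = 169 - 14 ≡ 10; y = λ·(12 - 10) - 17 ≡ 9. → (10, 9)
7P: (10, 9) + (2, 3). λ = (3 - 9)/(2 - 10) ≡ 23/21 mod 29. 21⁻¹ ≡ 18 (mod 29), so λ ≡ 8.
  x = λ² - 10 - 2 = 64 - 12 ≡ 23; y = λ·(10 - 23) - 9 ≡ 3. → (23, 3)
8P: (23, 3) + (2, 3). λ = (3 - 3)/(2 - 23) ≡ 0/8 mod 29. 8⁻¹ ≡ 11 (mod 29) since 8·11 = 88 ≡ 1, so λ ≡ 0.
  x = λ² - 23 - 2 = 0 - 25 ≡ 4; y = λ·(23 - 4) - 3 ≡ 26. → (4, 26)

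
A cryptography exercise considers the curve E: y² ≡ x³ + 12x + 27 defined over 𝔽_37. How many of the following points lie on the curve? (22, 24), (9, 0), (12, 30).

(22, 24): 24² ≡ 21, rhs ≡ 24 → off.
(9, 0): 0² ≡ 0, rhs ≡ 13 → off.
(12, 30): 30² ≡ 12, rhs ≡ 12 → on.

1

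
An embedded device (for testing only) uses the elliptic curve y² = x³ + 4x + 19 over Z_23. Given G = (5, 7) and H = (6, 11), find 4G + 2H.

First 4G:
Double-and-add on 4 = (100)₂. Start with G = (5, 7) for the leading 1-bit.
double: tangent at (5, 7): λ = (3·5² + 4)/(2·7) ≡ 10/14. 14⁻¹ ≡ 5 (mod 23), so λ ≡ 10·5 ≡ 4.
  x = λ² - 5 - 5 = 16 - 10 ≡ 6; y = λ·(5 - 6) - 7 ≡ 12. → (6, 12)
double: tangent at (6, 12): λ = (3·6² + 4)/(2·12) ≡ 20/1. 1⁻¹ ≡ 1 (mod 23), so λ ≡ 20·1 ≡ 20.
  x = λ² - 6 - 6 = 400 - 12 ≡ 20; y = λ·(6 - 20) - 12 ≡ 7. → (20, 7)
4G = (20, 7).
Next 2H:
Repeated addition: build up to 2H.
2H: tangent at (6, 11): λ = (3·6² + 4)/(2·11) ≡ 20/22. 22⁻¹ ≡ 22 (mod 23), so λ ≡ 20·22 ≡ 3.
  x = λ² - 6 - 6 = 9 - 12 ≡ 20; y = λ·(6 - 20) - 11 ≡ 16. → (20, 16)
2H = (20, 16).
Finally 4G + 2H:
(20, 7) + (20, 16): same x and y₁ ≡ -y₂, so the sum is 𝒪.

O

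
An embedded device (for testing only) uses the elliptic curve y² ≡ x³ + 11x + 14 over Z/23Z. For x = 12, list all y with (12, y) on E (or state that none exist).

none

x³ + 11x + 14 = 1874 ≡ 11 (mod 23).
11 is a non-residue mod 23; no y exists.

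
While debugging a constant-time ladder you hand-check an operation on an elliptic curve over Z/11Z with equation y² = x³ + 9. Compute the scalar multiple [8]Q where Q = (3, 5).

Double-and-add on 8 = (1000)₂. Start with Q = (3, 5) for the leading 1-bit.
double: tangent at (3, 5): λ = (3·3² + 0)/(2·5) ≡ 5/10. 10⁻¹ ≡ 10 (mod 11) since 10·10 = 100 ≡ 1, so λ ≡ 5·10 ≡ 6.
  x = λ² - 3 - 3 = 36 - 6 ≡ 8; y = λ·(3 - 8) - 5 ≡ 9. → (8, 9)
double: tangent at (8, 9): λ = (3·8² + 0)/(2·9) ≡ 5/7. 7⁻¹ ≡ 8 (mod 11) since 7·8 = 56 ≡ 1, so λ ≡ 5·8 ≡ 7.
  x = λ² - 8 - 8 = 49 - 16 ≡ 0; y = λ·(8 - 0) - 9 ≡ 3. → (0, 3)
double: tangent at (0, 3): λ = (3·0² + 0)/(2·3) ≡ 0/6. 6⁻¹ ≡ 2 (mod 11), so λ ≡ 0·2 ≡ 0.
  x = λ² - 0 - 0 = 0 - 0 ≡ 0; y = λ·(0 - 0) - 3 ≡ 8. → (0, 8)

(0, 8)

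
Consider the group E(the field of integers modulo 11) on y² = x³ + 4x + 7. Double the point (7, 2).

tangent at (7, 2): λ = (3·7² + 4)/(2·2) ≡ 8/4. 4⁻¹ ≡ 3 (mod 11), so λ ≡ 8·3 ≡ 2.
  x = λ² - 7 - 7 = 4 - 14 ≡ 1; y = λ·(7 - 1) - 2 ≡ 10. → (1, 10)

(1, 10)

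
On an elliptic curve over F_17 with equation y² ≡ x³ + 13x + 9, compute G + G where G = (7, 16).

tangent at (7, 16): λ = (3·7² + 13)/(2·16) ≡ 7/15. 15⁻¹ ≡ 8 (mod 17) since 15·8 = 120 ≡ 1, so λ ≡ 7·8 ≡ 5.
  x = λ² - 7 - 7 = 25 - 14 ≡ 11; y = λ·(7 - 11) - 16 ≡ 15. → (11, 15)

(11, 15)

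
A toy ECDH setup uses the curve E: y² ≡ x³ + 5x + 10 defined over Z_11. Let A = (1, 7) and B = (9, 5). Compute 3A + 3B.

(7, 5)

First 3A:
Repeated addition: build up to 3A.
2A: tangent at (1, 7): λ = (3·1² + 5)/(2·7) ≡ 8/3. 3⁻¹ ≡ 4 (mod 11), so λ ≡ 8·4 ≡ 10.
  x = λ² - 1 - 1 = 100 - 2 ≡ 10; y = λ·(1 - 10) - 7 ≡ 2. → (10, 2)
3A: (10, 2) + (1, 7). λ = (7 - 2)/(1 - 10) ≡ 5/2 mod 11. 2⁻¹ ≡ 6 (mod 11) since 2·6 = 12 ≡ 1, so λ ≡ 8.
  x = λ² - 10 - 1 = 64 - 11 ≡ 9; y = λ·(10 - 9) - 2 ≡ 6. → (9, 6)
3A = (9, 6).
Next 3B:
Repeated addition: build up to 3B.
2B: tangent at (9, 5): λ = (3·9² + 5)/(2·5) ≡ 6/10. 10⁻¹ ≡ 10 (mod 11), so λ ≡ 6·10 ≡ 5.
  x = λ² - 9 - 9 = 25 - 18 ≡ 7; y = λ·(9 - 7) - 5 ≡ 5. → (7, 5)
3B: (7, 5) + (9, 5). λ = (5 - 5)/(9 - 7) ≡ 0/2 mod 11. 2⁻¹ ≡ 6 (mod 11) since 2·6 = 12 ≡ 1, so λ ≡ 0.
  x = λ² - 7 - 9 = 0 - 16 ≡ 6; y = λ·(7 - 6) - 5 ≡ 6. → (6, 6)
3B = (6, 6).
Finally 3A + 3B:
(9, 6) + (6, 6). λ = (6 - 6)/(6 - 9) ≡ 0/8 mod 11. 8⁻¹ ≡ 7 (mod 11), so λ ≡ 0.
  x = λ² - 9 - 6 = 0 - 15 ≡ 7; y = λ·(9 - 7) - 6 ≡ 5. → (7, 5)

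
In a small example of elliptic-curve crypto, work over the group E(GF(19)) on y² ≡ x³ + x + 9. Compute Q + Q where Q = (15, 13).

(0, 16)

tangent at (15, 13): λ = (3·15² + 1)/(2·13) ≡ 11/7. 7⁻¹ ≡ 11 (mod 19) since 7·11 = 77 ≡ 1, so λ ≡ 11·11 ≡ 7.
  x = λ² - 15 - 15 = 49 - 30 ≡ 0; y = λ·(15 - 0) - 13 ≡ 16. → (0, 16)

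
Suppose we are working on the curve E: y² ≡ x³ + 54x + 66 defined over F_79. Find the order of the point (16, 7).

11

2P: tangent at (16, 7): λ = (3·16² + 54)/(2·7) ≡ 32/14. 14⁻¹ ≡ 17 (mod 79), so λ ≡ 32·17 ≡ 70.
  x = λ² - 16 - 16 = 4900 - 32 ≡ 49; y = λ·(16 - 49) - 7 ≡ 53. → (49, 53)
3P: (49, 53) + (16, 7). λ = (7 - 53)/(16 - 49) ≡ 33/46 mod 79. 46⁻¹ ≡ 67 (mod 79) since 46·67 = 3082 ≡ 1, so λ ≡ 78.
  x = λ² - 49 - 16 = 6084 - 65 ≡ 15; y = λ·(49 - 15) - 53 ≡ 71. → (15, 71)
4P: (15, 71) + (16, 7). λ = (7 - 71)/(16 - 15) ≡ 15/1 mod 79. 1⁻¹ ≡ 1 (mod 79) since 1·1 = 1 ≡ 1, so λ ≡ 15.
  x = λ² - 15 - 16 = 225 - 31 ≡ 36; y = λ·(15 - 36) - 71 ≡ 9. → (36, 9)
5P: (36, 9) + (16, 7). λ = (7 - 9)/(16 - 36) ≡ 77/59 mod 79. 59⁻¹ ≡ 75 (mod 79), so λ ≡ 8.
  x = λ² - 36 - 16 = 64 - 52 ≡ 12; y = λ·(36 - 12) - 9 ≡ 25. → (12, 25)
6P: (12, 25) + (16, 7). λ = (7 - 25)/(16 - 12) ≡ 61/4 mod 79. 4⁻¹ ≡ 20 (mod 79), so λ ≡ 35.
  x = λ² - 12 - 16 = 1225 - 28 ≡ 12; y = λ·(12 - 12) - 25 ≡ 54. → (12, 54)
7P: (12, 54) + (16, 7). λ = (7 - 54)/(16 - 12) ≡ 32/4 mod 79. 4⁻¹ ≡ 20 (mod 79), so λ ≡ 8.
  x = λ² - 12 - 16 = 64 - 28 ≡ 36; y = λ·(12 - 36) - 54 ≡ 70. → (36, 70)
8P: (36, 70) + (16, 7). λ = (7 - 70)/(16 - 36) ≡ 16/59 mod 79. 59⁻¹ ≡ 75 (mod 79), so λ ≡ 15.
  x = λ² - 36 - 16 = 225 - 52 ≡ 15; y = λ·(36 - 15) - 70 ≡ 8. → (15, 8)
9P: (15, 8) + (16, 7). λ = (7 - 8)/(16 - 15) ≡ 78/1 mod 79. 1⁻¹ ≡ 1 (mod 79), so λ ≡ 78.
  x = λ² - 15 - 16 = 6084 - 31 ≡ 49; y = λ·(15 - 49) - 8 ≡ 26. → (49, 26)
10P: (49, 26) + (16, 7). λ = (7 - 26)/(16 - 49) ≡ 60/46 mod 79. 46⁻¹ ≡ 67 (mod 79) since 46·67 = 3082 ≡ 1, so λ ≡ 70.
  x = λ² - 49 - 16 = 4900 - 65 ≡ 16; y = λ·(49 - 16) - 26 ≡ 72. → (16, 72)
11P: (16, 72) + (16, 7): same x and y₁ ≡ -y₂, so the sum is ∞.
11P = ∞, so the order is 11.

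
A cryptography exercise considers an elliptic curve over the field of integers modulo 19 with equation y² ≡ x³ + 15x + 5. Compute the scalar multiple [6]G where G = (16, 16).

Repeated addition: build up to 6G.
2G: tangent at (16, 16): λ = (3·16² + 15)/(2·16) ≡ 4/13. 13⁻¹ ≡ 3 (mod 19) since 13·3 = 39 ≡ 1, so λ ≡ 4·3 ≡ 12.
  x = λ² - 16 - 16 = 144 - 32 ≡ 17; y = λ·(16 - 17) - 16 ≡ 10. → (17, 10)
3G: (17, 10) + (16, 16). λ = (16 - 10)/(16 - 17) ≡ 6/18 mod 19. 18⁻¹ ≡ 18 (mod 19), so λ ≡ 13.
  x = λ² - 17 - 16 = 169 - 33 ≡ 3; y = λ·(17 - 3) - 10 ≡ 1. → (3, 1)
4G: (3, 1) + (16, 16). λ = (16 - 1)/(16 - 3) ≡ 15/13 mod 19. 13⁻¹ ≡ 3 (mod 19), so λ ≡ 7.
  x = λ² - 3 - 16 = 49 - 19 ≡ 11; y = λ·(3 - 11) - 1 ≡ 0. → (11, 0)
5G: (11, 0) + (16, 16). λ = (16 - 0)/(16 - 11) ≡ 16/5 mod 19. 5⁻¹ ≡ 4 (mod 19) since 5·4 = 20 ≡ 1, so λ ≡ 7.
  x = λ² - 11 - 16 = 49 - 27 ≡ 3; y = λ·(11 - 3) - 0 ≡ 18. → (3, 18)
6G: (3, 18) + (16, 16). λ = (16 - 18)/(16 - 3) ≡ 17/13 mod 19. 13⁻¹ ≡ 3 (mod 19), so λ ≡ 13.
  x = λ² - 3 - 16 = 169 - 19 ≡ 17; y = λ·(3 - 17) - 18 ≡ 9. → (17, 9)

(17, 9)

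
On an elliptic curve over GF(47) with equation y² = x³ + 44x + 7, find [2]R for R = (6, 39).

tangent at (6, 39): λ = (3·6² + 44)/(2·39) ≡ 11/31. 31⁻¹ ≡ 44 (mod 47) since 31·44 = 1364 ≡ 1, so λ ≡ 11·44 ≡ 14.
  x = λ² - 6 - 6 = 196 - 12 ≡ 43; y = λ·(6 - 43) - 39 ≡ 7. → (43, 7)

(43, 7)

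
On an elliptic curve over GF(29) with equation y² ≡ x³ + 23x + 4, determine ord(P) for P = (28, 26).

12

2P: tangent at (28, 26): λ = (3·28² + 23)/(2·26) ≡ 26/23. 23⁻¹ ≡ 24 (mod 29), so λ ≡ 26·24 ≡ 15.
  x = λ² - 28 - 28 = 225 - 56 ≡ 24; y = λ·(28 - 24) - 26 ≡ 5. → (24, 5)
3P: (24, 5) + (28, 26). λ = (26 - 5)/(28 - 24) ≡ 21/4 mod 29. 4⁻¹ ≡ 22 (mod 29), so λ ≡ 27.
  x = λ² - 24 - 28 = 729 - 52 ≡ 10; y = λ·(24 - 10) - 5 ≡ 25. → (10, 25)
4P: (10, 25) + (28, 26). λ = (26 - 25)/(28 - 10) ≡ 1/18 mod 29. 18⁻¹ ≡ 21 (mod 29), so λ ≡ 21.
  x = λ² - 10 - 28 = 441 - 38 ≡ 26; y = λ·(10 - 26) - 25 ≡ 16. → (26, 16)
5P: (26, 16) + (28, 26). λ = (26 - 16)/(28 - 26) ≡ 10/2 mod 29. 2⁻¹ ≡ 15 (mod 29), so λ ≡ 5.
  x = λ² - 26 - 28 = 25 - 54 ≡ 0; y = λ·(26 - 0) - 16 ≡ 27. → (0, 27)
6P: (0, 27) + (28, 26). λ = (26 - 27)/(28 - 0) ≡ 28/28 mod 29. 28⁻¹ ≡ 28 (mod 29), so λ ≡ 1.
  x = λ² - 0 - 28 = 1 - 28 ≡ 2; y = λ·(0 - 2) - 27 ≡ 0. → (2, 0)
7P: (2, 0) + (28, 26). λ = (26 - 0)/(28 - 2) ≡ 26/26 mod 29. 26⁻¹ ≡ 19 (mod 29), so λ ≡ 1.
  x = λ² - 2 - 28 = 1 - 30 ≡ 0; y = λ·(2 - 0) - 0 ≡ 2. → (0, 2)
8P: (0, 2) + (28, 26). λ = (26 - 2)/(28 - 0) ≡ 24/28 mod 29. 28⁻¹ ≡ 28 (mod 29), so λ ≡ 5.
  x = λ² - 0 - 28 = 25 - 28 ≡ 26; y = λ·(0 - 26) - 2 ≡ 13. → (26, 13)
9P: (26, 13) + (28, 26). λ = (26 - 13)/(28 - 26) ≡ 13/2 mod 29. 2⁻¹ ≡ 15 (mod 29), so λ ≡ 21.
  x = λ² - 26 - 28 = 441 - 54 ≡ 10; y = λ·(26 - 10) - 13 ≡ 4. → (10, 4)
10P: (10, 4) + (28, 26). λ = (26 - 4)/(28 - 10) ≡ 22/18 mod 29. 18⁻¹ ≡ 21 (mod 29), so λ ≡ 27.
  x = λ² - 10 - 28 = 729 - 38 ≡ 24; y = λ·(10 - 24) - 4 ≡ 24. → (24, 24)
11P: (24, 24) + (28, 26). λ = (26 - 24)/(28 - 24) ≡ 2/4 mod 29. 4⁻¹ ≡ 22 (mod 29), so λ ≡ 15.
  x = λ² - 24 - 28 = 225 - 52 ≡ 28; y = λ·(24 - 28) - 24 ≡ 3. → (28, 3)
12P: (28, 3) + (28, 26): same x and y₁ ≡ -y₂, so the sum is O.
12P = O, so the order is 12.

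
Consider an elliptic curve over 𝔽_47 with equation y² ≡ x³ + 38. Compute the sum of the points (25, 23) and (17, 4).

(25, 23) + (17, 4). λ = (4 - 23)/(17 - 25) ≡ 28/39 mod 47. 39⁻¹ ≡ 41 (mod 47), so λ ≡ 20.
  x = λ² - 25 - 17 = 400 - 42 ≡ 29; y = λ·(25 - 29) - 23 ≡ 38. → (29, 38)

(29, 38)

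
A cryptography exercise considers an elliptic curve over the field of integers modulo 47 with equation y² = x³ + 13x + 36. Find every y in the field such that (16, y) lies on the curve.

x³ + 13x + 36 = 4340 ≡ 16 (mod 47).
Square roots of 16 mod 47: 4 and 43 (since 4² = 16 ≡ 16).

4, 43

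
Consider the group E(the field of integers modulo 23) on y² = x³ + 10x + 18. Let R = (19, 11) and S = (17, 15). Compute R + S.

(14, 2)

(19, 11) + (17, 15). λ = (15 - 11)/(17 - 19) ≡ 4/21 mod 23. 21⁻¹ ≡ 11 (mod 23), so λ ≡ 21.
  x = λ² - 19 - 17 = 441 - 36 ≡ 14; y = λ·(19 - 14) - 11 ≡ 2. → (14, 2)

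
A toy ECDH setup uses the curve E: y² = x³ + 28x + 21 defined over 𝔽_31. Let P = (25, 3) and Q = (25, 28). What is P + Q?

O

The two points share x = 25 and their y-coordinates satisfy 3 + 28 ≡ 0 (mod 31), so they are inverses. Their sum is 𝒪.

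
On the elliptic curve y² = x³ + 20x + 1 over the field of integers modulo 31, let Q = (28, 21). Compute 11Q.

Repeated addition: build up to 11Q.
2Q: tangent at (28, 21): λ = (3·28² + 20)/(2·21) ≡ 16/11. 11⁻¹ ≡ 17 (mod 31) since 11·17 = 187 ≡ 1, so λ ≡ 16·17 ≡ 24.
  x = λ² - 28 - 28 = 576 - 56 ≡ 24; y = λ·(28 - 24) - 21 ≡ 13. → (24, 13)
3Q: (24, 13) + (28, 21). λ = (21 - 13)/(28 - 24) ≡ 8/4 mod 31. 4⁻¹ ≡ 8 (mod 31) since 4·8 = 32 ≡ 1, so λ ≡ 2.
  x = λ² - 24 - 28 = 4 - 52 ≡ 14; y = λ·(24 - 14) - 13 ≡ 7. → (14, 7)
4Q: (14, 7) + (28, 21). λ = (21 - 7)/(28 - 14) ≡ 14/14 mod 31. 14⁻¹ ≡ 20 (mod 31), so λ ≡ 1.
  x = λ² - 14 - 28 = 1 - 42 ≡ 21; y = λ·(14 - 21) - 7 ≡ 17. → (21, 17)
5Q: (21, 17) + (28, 21). λ = (21 - 17)/(28 - 21) ≡ 4/7 mod 31. 7⁻¹ ≡ 9 (mod 31) since 7·9 = 63 ≡ 1, so λ ≡ 5.
  x = λ² - 21 - 28 = 25 - 49 ≡ 7; y = λ·(21 - 7) - 17 ≡ 22. → (7, 22)
6Q: (7, 22) + (28, 21). λ = (21 - 22)/(28 - 7) ≡ 30/21 mod 31. 21⁻¹ ≡ 3 (mod 31) since 21·3 = 63 ≡ 1, so λ ≡ 28.
  x = λ² - 7 - 28 = 784 - 35 ≡ 5; y = λ·(7 - 5) - 22 ≡ 3. → (5, 3)
7Q: (5, 3) + (28, 21). λ = (21 - 3)/(28 - 5) ≡ 18/23 mod 31. 23⁻¹ ≡ 27 (mod 31), so λ ≡ 21.
  x = λ² - 5 - 28 = 441 - 33 ≡ 5; y = λ·(5 - 5) - 3 ≡ 28. → (5, 28)
8Q: (5, 28) + (28, 21). λ = (21 - 28)/(28 - 5) ≡ 24/23 mod 31. 23⁻¹ ≡ 27 (mod 31), so λ ≡ 28.
  x = λ² - 5 - 28 = 784 - 33 ≡ 7; y = λ·(5 - 7) - 28 ≡ 9. → (7, 9)
9Q: (7, 9) + (28, 21). λ = (21 - 9)/(28 - 7) ≡ 12/21 mod 31. 21⁻¹ ≡ 3 (mod 31) since 21·3 = 63 ≡ 1, so λ ≡ 5.
  x = λ² - 7 - 28 = 25 - 35 ≡ 21; y = λ·(7 - 21) - 9 ≡ 14. → (21, 14)
10Q: (21, 14) + (28, 21). λ = (21 - 14)/(28 - 21) ≡ 7/7 mod 31. 7⁻¹ ≡ 9 (mod 31), so λ ≡ 1.
  x = λ² - 21 - 28 = 1 - 49 ≡ 14; y = λ·(21 - 14) - 14 ≡ 24. → (14, 24)
11Q: (14, 24) + (28, 21). λ = (21 - 24)/(28 - 14) ≡ 28/14 mod 31. 14⁻¹ ≡ 20 (mod 31), so λ ≡ 2.
  x = λ² - 14 - 28 = 4 - 42 ≡ 24; y = λ·(14 - 24) - 24 ≡ 18. → (24, 18)

(24, 18)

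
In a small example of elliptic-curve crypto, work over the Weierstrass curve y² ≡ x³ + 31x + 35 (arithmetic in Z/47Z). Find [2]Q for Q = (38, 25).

(46, 12)

tangent at (38, 25): λ = (3·38² + 31)/(2·25) ≡ 39/3. 3⁻¹ ≡ 16 (mod 47), so λ ≡ 39·16 ≡ 13.
  x = λ² - 38 - 38 = 169 - 76 ≡ 46; y = λ·(38 - 46) - 25 ≡ 12. → (46, 12)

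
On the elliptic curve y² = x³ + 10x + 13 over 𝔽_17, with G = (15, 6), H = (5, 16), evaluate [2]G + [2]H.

(5, 16)

First 2G:
Repeated addition: build up to 2G.
2G: tangent at (15, 6): λ = (3·15² + 10)/(2·6) ≡ 5/12. 12⁻¹ ≡ 10 (mod 17), so λ ≡ 5·10 ≡ 16.
  x = λ² - 15 - 15 = 256 - 30 ≡ 5; y = λ·(15 - 5) - 6 ≡ 1. → (5, 1)
2G = (5, 1).
Next 2H:
Repeated addition: build up to 2H.
2H: tangent at (5, 16): λ = (3·5² + 10)/(2·16) ≡ 0/15. 15⁻¹ ≡ 8 (mod 17) since 15·8 = 120 ≡ 1, so λ ≡ 0·8 ≡ 0.
  x = λ² - 5 - 5 = 0 - 10 ≡ 7; y = λ·(5 - 7) - 16 ≡ 1. → (7, 1)
2H = (7, 1).
Finally 2G + 2H:
(5, 1) + (7, 1). λ = (1 - 1)/(7 - 5) ≡ 0/2 mod 17. 2⁻¹ ≡ 9 (mod 17), so λ ≡ 0.
  x = λ² - 5 - 7 = 0 - 12 ≡ 5; y = λ·(5 - 5) - 1 ≡ 16. → (5, 16)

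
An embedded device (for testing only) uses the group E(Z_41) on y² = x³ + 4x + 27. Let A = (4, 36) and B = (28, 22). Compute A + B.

(4, 36) + (28, 22). λ = (22 - 36)/(28 - 4) ≡ 27/24 mod 41. 24⁻¹ ≡ 12 (mod 41), so λ ≡ 37.
  x = λ² - 4 - 28 = 1369 - 32 ≡ 25; y = λ·(4 - 25) - 36 ≡ 7. → (25, 7)

(25, 7)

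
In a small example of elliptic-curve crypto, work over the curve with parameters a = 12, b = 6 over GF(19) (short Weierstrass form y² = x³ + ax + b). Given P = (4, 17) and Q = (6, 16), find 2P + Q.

(2, 0)

First 2P:
Repeated addition: build up to 2P.
2P: tangent at (4, 17): λ = (3·4² + 12)/(2·17) ≡ 3/15. 15⁻¹ ≡ 14 (mod 19) since 15·14 = 210 ≡ 1, so λ ≡ 3·14 ≡ 4.
  x = λ² - 4 - 4 = 16 - 8 ≡ 8; y = λ·(4 - 8) - 17 ≡ 5. → (8, 5)
2P = (8, 5).
Finally 2P + Q:
(8, 5) + (6, 16). λ = (16 - 5)/(6 - 8) ≡ 11/17 mod 19. 17⁻¹ ≡ 9 (mod 19), so λ ≡ 4.
  x = λ² - 8 - 6 = 16 - 14 ≡ 2; y = λ·(8 - 2) - 5 ≡ 0. → (2, 0)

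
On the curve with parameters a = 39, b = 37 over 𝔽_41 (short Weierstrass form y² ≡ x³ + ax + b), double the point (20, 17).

tangent at (20, 17): λ = (3·20² + 39)/(2·17) ≡ 9/34. 34⁻¹ ≡ 35 (mod 41) since 34·35 = 1190 ≡ 1, so λ ≡ 9·35 ≡ 28.
  x = λ² - 20 - 20 = 784 - 40 ≡ 6; y = λ·(20 - 6) - 17 ≡ 6. → (6, 6)

(6, 6)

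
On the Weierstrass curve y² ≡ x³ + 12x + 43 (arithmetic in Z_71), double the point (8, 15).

tangent at (8, 15): λ = (3·8² + 12)/(2·15) ≡ 62/30. 30⁻¹ ≡ 45 (mod 71), so λ ≡ 62·45 ≡ 21.
  x = λ² - 8 - 8 = 441 - 16 ≡ 70; y = λ·(8 - 70) - 15 ≡ 32. → (70, 32)

(70, 32)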